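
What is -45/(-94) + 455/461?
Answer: 63515/43334 ≈ 1.4657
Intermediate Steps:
-45/(-94) + 455/461 = -45*(-1/94) + 455*(1/461) = 45/94 + 455/461 = 63515/43334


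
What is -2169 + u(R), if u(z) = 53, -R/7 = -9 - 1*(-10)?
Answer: -2116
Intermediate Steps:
R = -7 (R = -7*(-9 - 1*(-10)) = -7*(-9 + 10) = -7*1 = -7)
-2169 + u(R) = -2169 + 53 = -2116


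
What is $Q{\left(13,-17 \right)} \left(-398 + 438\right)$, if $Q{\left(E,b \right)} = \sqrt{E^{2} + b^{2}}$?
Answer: $40 \sqrt{458} \approx 856.04$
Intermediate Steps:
$Q{\left(13,-17 \right)} \left(-398 + 438\right) = \sqrt{13^{2} + \left(-17\right)^{2}} \left(-398 + 438\right) = \sqrt{169 + 289} \cdot 40 = \sqrt{458} \cdot 40 = 40 \sqrt{458}$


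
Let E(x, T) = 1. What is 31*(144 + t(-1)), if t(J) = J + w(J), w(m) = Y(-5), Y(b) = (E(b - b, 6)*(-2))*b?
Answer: 4743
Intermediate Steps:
Y(b) = -2*b (Y(b) = (1*(-2))*b = -2*b)
w(m) = 10 (w(m) = -2*(-5) = 10)
t(J) = 10 + J (t(J) = J + 10 = 10 + J)
31*(144 + t(-1)) = 31*(144 + (10 - 1)) = 31*(144 + 9) = 31*153 = 4743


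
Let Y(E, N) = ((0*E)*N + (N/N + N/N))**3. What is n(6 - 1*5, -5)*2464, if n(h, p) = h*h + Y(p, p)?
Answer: 22176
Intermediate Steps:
Y(E, N) = 8 (Y(E, N) = (0*N + (1 + 1))**3 = (0 + 2)**3 = 2**3 = 8)
n(h, p) = 8 + h**2 (n(h, p) = h*h + 8 = h**2 + 8 = 8 + h**2)
n(6 - 1*5, -5)*2464 = (8 + (6 - 1*5)**2)*2464 = (8 + (6 - 5)**2)*2464 = (8 + 1**2)*2464 = (8 + 1)*2464 = 9*2464 = 22176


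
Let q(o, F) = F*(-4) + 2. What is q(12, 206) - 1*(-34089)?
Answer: 33267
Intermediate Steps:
q(o, F) = 2 - 4*F (q(o, F) = -4*F + 2 = 2 - 4*F)
q(12, 206) - 1*(-34089) = (2 - 4*206) - 1*(-34089) = (2 - 824) + 34089 = -822 + 34089 = 33267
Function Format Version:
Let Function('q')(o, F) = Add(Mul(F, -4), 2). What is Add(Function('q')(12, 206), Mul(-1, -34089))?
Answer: 33267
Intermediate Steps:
Function('q')(o, F) = Add(2, Mul(-4, F)) (Function('q')(o, F) = Add(Mul(-4, F), 2) = Add(2, Mul(-4, F)))
Add(Function('q')(12, 206), Mul(-1, -34089)) = Add(Add(2, Mul(-4, 206)), Mul(-1, -34089)) = Add(Add(2, -824), 34089) = Add(-822, 34089) = 33267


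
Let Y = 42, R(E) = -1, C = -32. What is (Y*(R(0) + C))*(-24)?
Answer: 33264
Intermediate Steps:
(Y*(R(0) + C))*(-24) = (42*(-1 - 32))*(-24) = (42*(-33))*(-24) = -1386*(-24) = 33264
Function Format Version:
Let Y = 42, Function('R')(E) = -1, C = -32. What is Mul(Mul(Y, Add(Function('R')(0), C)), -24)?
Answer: 33264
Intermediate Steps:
Mul(Mul(Y, Add(Function('R')(0), C)), -24) = Mul(Mul(42, Add(-1, -32)), -24) = Mul(Mul(42, -33), -24) = Mul(-1386, -24) = 33264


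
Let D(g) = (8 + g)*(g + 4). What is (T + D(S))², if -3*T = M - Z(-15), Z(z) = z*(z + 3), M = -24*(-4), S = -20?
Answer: 48400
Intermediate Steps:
M = 96
Z(z) = z*(3 + z)
D(g) = (4 + g)*(8 + g) (D(g) = (8 + g)*(4 + g) = (4 + g)*(8 + g))
T = 28 (T = -(96 - (-15)*(3 - 15))/3 = -(96 - (-15)*(-12))/3 = -(96 - 1*180)/3 = -(96 - 180)/3 = -⅓*(-84) = 28)
(T + D(S))² = (28 + (32 + (-20)² + 12*(-20)))² = (28 + (32 + 400 - 240))² = (28 + 192)² = 220² = 48400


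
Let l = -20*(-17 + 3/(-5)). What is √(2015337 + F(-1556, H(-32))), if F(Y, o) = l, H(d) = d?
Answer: √2015689 ≈ 1419.8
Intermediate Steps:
l = 352 (l = -20*(-17 + 3*(-⅕)) = -20*(-17 - ⅗) = -20*(-88/5) = 352)
F(Y, o) = 352
√(2015337 + F(-1556, H(-32))) = √(2015337 + 352) = √2015689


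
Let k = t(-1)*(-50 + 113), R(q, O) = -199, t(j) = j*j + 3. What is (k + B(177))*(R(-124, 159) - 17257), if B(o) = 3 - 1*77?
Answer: -3107168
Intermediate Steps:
B(o) = -74 (B(o) = 3 - 77 = -74)
t(j) = 3 + j**2 (t(j) = j**2 + 3 = 3 + j**2)
k = 252 (k = (3 + (-1)**2)*(-50 + 113) = (3 + 1)*63 = 4*63 = 252)
(k + B(177))*(R(-124, 159) - 17257) = (252 - 74)*(-199 - 17257) = 178*(-17456) = -3107168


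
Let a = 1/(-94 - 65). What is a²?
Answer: 1/25281 ≈ 3.9555e-5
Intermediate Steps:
a = -1/159 (a = 1/(-159) = -1/159 ≈ -0.0062893)
a² = (-1/159)² = 1/25281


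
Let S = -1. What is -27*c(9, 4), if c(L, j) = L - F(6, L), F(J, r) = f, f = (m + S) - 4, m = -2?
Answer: -432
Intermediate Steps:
f = -7 (f = (-2 - 1) - 4 = -3 - 4 = -7)
F(J, r) = -7
c(L, j) = 7 + L (c(L, j) = L - 1*(-7) = L + 7 = 7 + L)
-27*c(9, 4) = -27*(7 + 9) = -27*16 = -432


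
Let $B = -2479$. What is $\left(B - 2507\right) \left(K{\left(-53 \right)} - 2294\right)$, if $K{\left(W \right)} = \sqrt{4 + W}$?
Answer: $11437884 - 34902 i \approx 1.1438 \cdot 10^{7} - 34902.0 i$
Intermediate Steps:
$\left(B - 2507\right) \left(K{\left(-53 \right)} - 2294\right) = \left(-2479 - 2507\right) \left(\sqrt{4 - 53} - 2294\right) = - 4986 \left(\sqrt{-49} - 2294\right) = - 4986 \left(7 i - 2294\right) = - 4986 \left(-2294 + 7 i\right) = 11437884 - 34902 i$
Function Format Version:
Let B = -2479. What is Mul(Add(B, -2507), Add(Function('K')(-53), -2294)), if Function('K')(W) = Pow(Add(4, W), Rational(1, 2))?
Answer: Add(11437884, Mul(-34902, I)) ≈ Add(1.1438e+7, Mul(-34902., I))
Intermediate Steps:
Mul(Add(B, -2507), Add(Function('K')(-53), -2294)) = Mul(Add(-2479, -2507), Add(Pow(Add(4, -53), Rational(1, 2)), -2294)) = Mul(-4986, Add(Pow(-49, Rational(1, 2)), -2294)) = Mul(-4986, Add(Mul(7, I), -2294)) = Mul(-4986, Add(-2294, Mul(7, I))) = Add(11437884, Mul(-34902, I))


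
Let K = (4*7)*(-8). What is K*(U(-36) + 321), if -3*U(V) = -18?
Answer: -73248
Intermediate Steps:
U(V) = 6 (U(V) = -⅓*(-18) = 6)
K = -224 (K = 28*(-8) = -224)
K*(U(-36) + 321) = -224*(6 + 321) = -224*327 = -73248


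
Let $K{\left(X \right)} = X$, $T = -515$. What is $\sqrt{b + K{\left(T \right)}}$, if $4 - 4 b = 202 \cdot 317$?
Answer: $\frac{i \sqrt{66090}}{2} \approx 128.54 i$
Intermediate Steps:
$b = - \frac{32015}{2}$ ($b = 1 - \frac{202 \cdot 317}{4} = 1 - \frac{32017}{2} = - \frac{32015}{2} \approx -16008.0$)
$\sqrt{b + K{\left(T \right)}} = \sqrt{- \frac{32015}{2} - 515} = \sqrt{- \frac{33045}{2}} = \frac{i \sqrt{66090}}{2}$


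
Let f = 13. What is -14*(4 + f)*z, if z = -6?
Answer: 1428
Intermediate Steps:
-14*(4 + f)*z = -14*(4 + 13)*(-6) = -238*(-6) = -14*(-102) = 1428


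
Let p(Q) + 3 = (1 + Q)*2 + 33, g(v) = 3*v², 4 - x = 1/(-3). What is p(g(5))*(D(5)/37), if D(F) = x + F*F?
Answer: 16016/111 ≈ 144.29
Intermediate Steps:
x = 13/3 (x = 4 - 1/(-3) = 4 - 1*(-⅓) = 4 + ⅓ = 13/3 ≈ 4.3333)
D(F) = 13/3 + F² (D(F) = 13/3 + F*F = 13/3 + F²)
p(Q) = 32 + 2*Q (p(Q) = -3 + ((1 + Q)*2 + 33) = -3 + ((2 + 2*Q) + 33) = -3 + (35 + 2*Q) = 32 + 2*Q)
p(g(5))*(D(5)/37) = (32 + 2*(3*5²))*((13/3 + 5²)/37) = (32 + 2*(3*25))*((13/3 + 25)*(1/37)) = (32 + 2*75)*((88/3)*(1/37)) = (32 + 150)*(88/111) = 182*(88/111) = 16016/111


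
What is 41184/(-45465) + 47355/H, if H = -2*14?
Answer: -102578487/60620 ≈ -1692.2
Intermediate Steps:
H = -28
41184/(-45465) + 47355/H = 41184/(-45465) + 47355/(-28) = 41184*(-1/45465) + 47355*(-1/28) = -13728/15155 - 6765/4 = -102578487/60620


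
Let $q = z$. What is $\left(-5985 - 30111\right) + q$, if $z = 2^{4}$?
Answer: $-36080$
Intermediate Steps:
$z = 16$
$q = 16$
$\left(-5985 - 30111\right) + q = \left(-5985 - 30111\right) + 16 = -36096 + 16 = -36080$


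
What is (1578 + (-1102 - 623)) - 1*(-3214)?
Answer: 3067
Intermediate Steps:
(1578 + (-1102 - 623)) - 1*(-3214) = (1578 - 1725) + 3214 = -147 + 3214 = 3067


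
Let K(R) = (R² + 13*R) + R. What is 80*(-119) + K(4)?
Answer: -9448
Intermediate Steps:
K(R) = R² + 14*R
80*(-119) + K(4) = 80*(-119) + 4*(14 + 4) = -9520 + 4*18 = -9520 + 72 = -9448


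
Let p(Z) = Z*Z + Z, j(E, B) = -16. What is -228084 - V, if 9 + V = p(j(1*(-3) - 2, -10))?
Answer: -228315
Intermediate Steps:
p(Z) = Z + Z² (p(Z) = Z² + Z = Z + Z²)
V = 231 (V = -9 - 16*(1 - 16) = -9 - 16*(-15) = -9 + 240 = 231)
-228084 - V = -228084 - 1*231 = -228084 - 231 = -228315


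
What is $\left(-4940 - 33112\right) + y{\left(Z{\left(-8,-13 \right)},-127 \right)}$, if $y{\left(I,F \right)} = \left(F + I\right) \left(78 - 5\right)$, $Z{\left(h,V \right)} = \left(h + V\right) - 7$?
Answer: $-49367$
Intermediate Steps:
$Z{\left(h,V \right)} = -7 + V + h$ ($Z{\left(h,V \right)} = \left(V + h\right) - 7 = -7 + V + h$)
$y{\left(I,F \right)} = 73 F + 73 I$ ($y{\left(I,F \right)} = \left(F + I\right) 73 = 73 F + 73 I$)
$\left(-4940 - 33112\right) + y{\left(Z{\left(-8,-13 \right)},-127 \right)} = \left(-4940 - 33112\right) + \left(73 \left(-127\right) + 73 \left(-7 - 13 - 8\right)\right) = -38052 + \left(-9271 + 73 \left(-28\right)\right) = -38052 - 11315 = -49367$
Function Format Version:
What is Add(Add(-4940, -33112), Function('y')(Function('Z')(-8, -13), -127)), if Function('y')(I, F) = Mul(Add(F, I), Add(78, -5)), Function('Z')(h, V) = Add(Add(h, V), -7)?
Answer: -49367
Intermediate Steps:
Function('Z')(h, V) = Add(-7, V, h) (Function('Z')(h, V) = Add(Add(V, h), -7) = Add(-7, V, h))
Function('y')(I, F) = Add(Mul(73, F), Mul(73, I)) (Function('y')(I, F) = Mul(Add(F, I), 73) = Add(Mul(73, F), Mul(73, I)))
Add(Add(-4940, -33112), Function('y')(Function('Z')(-8, -13), -127)) = Add(Add(-4940, -33112), Add(Mul(73, -127), Mul(73, Add(-7, -13, -8)))) = Add(-38052, Add(-9271, Mul(73, -28))) = Add(-38052, Add(-9271, -2044)) = Add(-38052, -11315) = -49367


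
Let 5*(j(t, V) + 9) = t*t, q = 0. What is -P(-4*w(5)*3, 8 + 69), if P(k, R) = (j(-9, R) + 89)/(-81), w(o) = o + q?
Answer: 481/405 ≈ 1.1877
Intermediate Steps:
j(t, V) = -9 + t**2/5 (j(t, V) = -9 + (t*t)/5 = -9 + t**2/5)
w(o) = o (w(o) = o + 0 = o)
P(k, R) = -481/405 (P(k, R) = ((-9 + (1/5)*(-9)**2) + 89)/(-81) = ((-9 + (1/5)*81) + 89)*(-1/81) = ((-9 + 81/5) + 89)*(-1/81) = (36/5 + 89)*(-1/81) = (481/5)*(-1/81) = -481/405)
-P(-4*w(5)*3, 8 + 69) = -1*(-481/405) = 481/405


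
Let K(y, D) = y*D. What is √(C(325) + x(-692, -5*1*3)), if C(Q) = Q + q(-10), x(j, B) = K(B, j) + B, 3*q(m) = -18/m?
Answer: √267265/5 ≈ 103.40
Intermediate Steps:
q(m) = -6/m (q(m) = (-18/m)/3 = -6/m)
K(y, D) = D*y
x(j, B) = B + B*j (x(j, B) = j*B + B = B*j + B = B + B*j)
C(Q) = ⅗ + Q (C(Q) = Q - 6/(-10) = Q - 6*(-⅒) = Q + ⅗ = ⅗ + Q)
√(C(325) + x(-692, -5*1*3)) = √((⅗ + 325) + (-5*1*3)*(1 - 692)) = √(1628/5 - 5*3*(-691)) = √(1628/5 - 15*(-691)) = √(1628/5 + 10365) = √(53453/5) = √267265/5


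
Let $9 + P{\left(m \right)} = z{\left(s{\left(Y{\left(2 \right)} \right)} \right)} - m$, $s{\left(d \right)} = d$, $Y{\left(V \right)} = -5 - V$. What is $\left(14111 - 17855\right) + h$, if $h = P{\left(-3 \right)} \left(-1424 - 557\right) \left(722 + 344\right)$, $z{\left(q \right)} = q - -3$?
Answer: $21113716$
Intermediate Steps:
$z{\left(q \right)} = 3 + q$ ($z{\left(q \right)} = q + 3 = 3 + q$)
$P{\left(m \right)} = -13 - m$ ($P{\left(m \right)} = -9 - \left(4 + m\right) = -13 - m$)
$h = 21117460$ ($h = \left(-13 - -3\right) \left(-1424 - 557\right) \left(722 + 344\right) = \left(-13 + 3\right) \left(\left(-1981\right) 1066\right) = \left(-10\right) \left(-2111746\right) = 21117460$)
$\left(14111 - 17855\right) + h = \left(14111 - 17855\right) + 21117460 = -3744 + 21117460 = 21113716$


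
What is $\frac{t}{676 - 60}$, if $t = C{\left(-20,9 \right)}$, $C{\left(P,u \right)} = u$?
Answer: $\frac{9}{616} \approx 0.01461$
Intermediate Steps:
$t = 9$
$\frac{t}{676 - 60} = \frac{9}{676 - 60} = \frac{9}{616}$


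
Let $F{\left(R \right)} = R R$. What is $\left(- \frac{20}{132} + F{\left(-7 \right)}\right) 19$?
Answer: $\frac{30628}{33} \approx 928.12$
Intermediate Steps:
$F{\left(R \right)} = R^{2}$
$\left(- \frac{20}{132} + F{\left(-7 \right)}\right) 19 = \left(- \frac{20}{132} + \left(-7\right)^{2}\right) 19 = \left(\left(-20\right) \frac{1}{132} + 49\right) 19 = \left(- \frac{5}{33} + 49\right) 19 = \frac{1612}{33} \cdot 19 = \frac{30628}{33}$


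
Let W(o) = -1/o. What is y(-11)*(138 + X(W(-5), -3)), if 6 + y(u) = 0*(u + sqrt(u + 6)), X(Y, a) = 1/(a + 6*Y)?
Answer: -2474/3 ≈ -824.67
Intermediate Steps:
y(u) = -6 (y(u) = -6 + 0*(u + sqrt(u + 6)) = -6 + 0*(u + sqrt(6 + u)) = -6 + 0 = -6)
y(-11)*(138 + X(W(-5), -3)) = -6*(138 + 1/(-3 + 6*(-1/(-5)))) = -6*(138 + 1/(-3 + 6*(-1*(-1/5)))) = -6*(138 + 1/(-3 + 6*(1/5))) = -6*(138 + 1/(-3 + 6/5)) = -6*(138 + 1/(-9/5)) = -6*(138 - 5/9) = -6*1237/9 = -2474/3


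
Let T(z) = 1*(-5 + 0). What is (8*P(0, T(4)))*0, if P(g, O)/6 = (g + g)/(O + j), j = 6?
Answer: 0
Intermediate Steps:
T(z) = -5 (T(z) = 1*(-5) = -5)
P(g, O) = 12*g/(6 + O) (P(g, O) = 6*((g + g)/(O + 6)) = 6*((2*g)/(6 + O)) = 6*(2*g/(6 + O)) = 12*g/(6 + O))
(8*P(0, T(4)))*0 = (8*(12*0/(6 - 5)))*0 = (8*(12*0/1))*0 = (8*(12*0*1))*0 = (8*0)*0 = 0*0 = 0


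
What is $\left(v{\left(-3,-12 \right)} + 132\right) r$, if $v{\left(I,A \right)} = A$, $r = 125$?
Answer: $15000$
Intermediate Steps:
$\left(v{\left(-3,-12 \right)} + 132\right) r = \left(-12 + 132\right) 125 = 120 \cdot 125 = 15000$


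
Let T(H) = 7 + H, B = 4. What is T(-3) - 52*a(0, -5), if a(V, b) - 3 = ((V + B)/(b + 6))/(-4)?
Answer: -100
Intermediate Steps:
a(V, b) = 3 - (4 + V)/(4*(6 + b)) (a(V, b) = 3 + ((V + 4)/(b + 6))/(-4) = 3 + ((4 + V)/(6 + b))*(-¼) = 3 - (4 + V)/(4*(6 + b)))
T(-3) - 52*a(0, -5) = (7 - 3) - 13*(68 - 1*0 + 12*(-5))/(6 - 5) = 4 - 13*(68 + 0 - 60)/1 = 4 - 13*8 = 4 - 52*2 = 4 - 104 = -100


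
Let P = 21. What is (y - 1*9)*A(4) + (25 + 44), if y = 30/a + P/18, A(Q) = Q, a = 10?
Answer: 149/3 ≈ 49.667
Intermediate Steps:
y = 25/6 (y = 30/10 + 21/18 = 30*(⅒) + 21*(1/18) = 3 + 7/6 = 25/6 ≈ 4.1667)
(y - 1*9)*A(4) + (25 + 44) = (25/6 - 1*9)*4 + (25 + 44) = (25/6 - 9)*4 + 69 = -29/6*4 + 69 = -58/3 + 69 = 149/3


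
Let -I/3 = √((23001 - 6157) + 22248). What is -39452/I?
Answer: 19726*√9773/29319 ≈ 66.513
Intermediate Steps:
I = -6*√9773 (I = -3*√((23001 - 6157) + 22248) = -3*√(16844 + 22248) = -6*√9773 ≈ -593.15)
-39452/I = -39452*(-√9773/58638) = -(-19726)*√9773/29319 = 19726*√9773/29319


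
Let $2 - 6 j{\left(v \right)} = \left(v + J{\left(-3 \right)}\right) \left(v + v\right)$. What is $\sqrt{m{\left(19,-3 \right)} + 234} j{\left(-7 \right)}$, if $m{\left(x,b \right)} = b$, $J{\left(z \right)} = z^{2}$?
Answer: $5 \sqrt{231} \approx 75.993$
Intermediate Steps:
$j{\left(v \right)} = \frac{1}{3} - \frac{v \left(9 + v\right)}{3}$ ($j{\left(v \right)} = \frac{1}{3} - \frac{\left(v + \left(-3\right)^{2}\right) \left(v + v\right)}{6} = \frac{1}{3} - \frac{\left(v + 9\right) 2 v}{6} = \frac{1}{3} - \frac{\left(9 + v\right) 2 v}{6} = \frac{1}{3} - \frac{2 v \left(9 + v\right)}{6} = \frac{1}{3} - \frac{v \left(9 + v\right)}{3}$)
$\sqrt{m{\left(19,-3 \right)} + 234} j{\left(-7 \right)} = \sqrt{-3 + 234} \left(\frac{1}{3} - -21 - \frac{\left(-7\right)^{2}}{3}\right) = \sqrt{231} \left(\frac{1}{3} + 21 - \frac{49}{3}\right) = \sqrt{231} \cdot 5 = 5 \sqrt{231}$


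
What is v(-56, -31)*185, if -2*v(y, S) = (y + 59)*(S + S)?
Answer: 17205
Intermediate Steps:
v(y, S) = -S*(59 + y) (v(y, S) = -(y + 59)*(S + S)/2 = -(59 + y)*2*S/2 = -S*(59 + y))
v(-56, -31)*185 = -1*(-31)*(59 - 56)*185 = -1*(-31)*3*185 = 93*185 = 17205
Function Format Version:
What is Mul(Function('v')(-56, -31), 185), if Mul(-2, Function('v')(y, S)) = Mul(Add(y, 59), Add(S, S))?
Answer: 17205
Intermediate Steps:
Function('v')(y, S) = Mul(-1, S, Add(59, y)) (Function('v')(y, S) = Mul(Rational(-1, 2), Mul(Add(y, 59), Add(S, S))) = Mul(Rational(-1, 2), Mul(Add(59, y), Mul(2, S))) = Mul(Rational(-1, 2), Mul(2, S, Add(59, y))) = Mul(-1, S, Add(59, y)))
Mul(Function('v')(-56, -31), 185) = Mul(Mul(-1, -31, Add(59, -56)), 185) = Mul(Mul(-1, -31, 3), 185) = Mul(93, 185) = 17205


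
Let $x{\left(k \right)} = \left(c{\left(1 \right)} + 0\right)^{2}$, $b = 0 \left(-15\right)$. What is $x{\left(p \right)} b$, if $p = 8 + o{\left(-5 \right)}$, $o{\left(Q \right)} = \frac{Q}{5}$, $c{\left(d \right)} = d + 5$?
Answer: $0$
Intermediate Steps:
$c{\left(d \right)} = 5 + d$
$o{\left(Q \right)} = \frac{Q}{5}$ ($o{\left(Q \right)} = Q \frac{1}{5} = \frac{Q}{5}$)
$b = 0$
$p = 7$ ($p = 8 + \frac{1}{5} \left(-5\right) = 8 - 1 = 7$)
$x{\left(k \right)} = 36$ ($x{\left(k \right)} = \left(\left(5 + 1\right) + 0\right)^{2} = \left(6 + 0\right)^{2} = 6^{2} = 36$)
$x{\left(p \right)} b = 36 \cdot 0 = 0$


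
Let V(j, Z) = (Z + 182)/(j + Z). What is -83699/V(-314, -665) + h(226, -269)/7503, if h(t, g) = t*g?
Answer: -29277861665/172569 ≈ -1.6966e+5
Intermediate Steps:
h(t, g) = g*t
V(j, Z) = (182 + Z)/(Z + j)
-83699/V(-314, -665) + h(226, -269)/7503 = -83699*(-665 - 314)/(182 - 665) - 269*226/7503 = -83699/(-483/(-979)) - 60794*1/7503 = -83699/((-1/979*(-483))) - 60794/7503 = -83699/483/979 - 60794/7503 = -83699*979/483 - 60794/7503 = -11705903/69 - 60794/7503 = -29277861665/172569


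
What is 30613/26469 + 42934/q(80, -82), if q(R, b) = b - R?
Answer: -62858930/238221 ≈ -263.87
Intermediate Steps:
30613/26469 + 42934/q(80, -82) = 30613/26469 + 42934/(-82 - 1*80) = 30613*(1/26469) + 42934/(-82 - 80) = 30613/26469 + 42934/(-162) = 30613/26469 + 42934*(-1/162) = 30613/26469 - 21467/81 = -62858930/238221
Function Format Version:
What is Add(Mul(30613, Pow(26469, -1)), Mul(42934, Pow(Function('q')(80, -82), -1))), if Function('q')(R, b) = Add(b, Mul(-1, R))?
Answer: Rational(-62858930, 238221) ≈ -263.87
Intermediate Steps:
Add(Mul(30613, Pow(26469, -1)), Mul(42934, Pow(Function('q')(80, -82), -1))) = Add(Mul(30613, Pow(26469, -1)), Mul(42934, Pow(Add(-82, Mul(-1, 80)), -1))) = Add(Mul(30613, Rational(1, 26469)), Mul(42934, Pow(Add(-82, -80), -1))) = Add(Rational(30613, 26469), Mul(42934, Pow(-162, -1))) = Add(Rational(30613, 26469), Mul(42934, Rational(-1, 162))) = Add(Rational(30613, 26469), Rational(-21467, 81)) = Rational(-62858930, 238221)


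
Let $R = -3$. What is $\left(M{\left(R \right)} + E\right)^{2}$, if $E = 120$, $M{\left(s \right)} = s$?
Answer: $13689$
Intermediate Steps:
$\left(M{\left(R \right)} + E\right)^{2} = \left(-3 + 120\right)^{2} = 117^{2} = 13689$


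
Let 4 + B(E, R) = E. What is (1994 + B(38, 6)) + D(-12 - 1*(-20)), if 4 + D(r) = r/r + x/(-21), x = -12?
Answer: 14179/7 ≈ 2025.6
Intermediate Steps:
B(E, R) = -4 + E
D(r) = -17/7 (D(r) = -4 + (r/r - 12/(-21)) = -4 + (1 - 12*(-1/21)) = -4 + (1 + 4/7) = -4 + 11/7 = -17/7)
(1994 + B(38, 6)) + D(-12 - 1*(-20)) = (1994 + (-4 + 38)) - 17/7 = (1994 + 34) - 17/7 = 2028 - 17/7 = 14179/7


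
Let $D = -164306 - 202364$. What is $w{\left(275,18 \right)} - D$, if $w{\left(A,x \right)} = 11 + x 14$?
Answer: $366933$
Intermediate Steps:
$w{\left(A,x \right)} = 11 + 14 x$
$D = -366670$
$w{\left(275,18 \right)} - D = \left(11 + 14 \cdot 18\right) - -366670 = \left(11 + 252\right) + 366670 = 263 + 366670 = 366933$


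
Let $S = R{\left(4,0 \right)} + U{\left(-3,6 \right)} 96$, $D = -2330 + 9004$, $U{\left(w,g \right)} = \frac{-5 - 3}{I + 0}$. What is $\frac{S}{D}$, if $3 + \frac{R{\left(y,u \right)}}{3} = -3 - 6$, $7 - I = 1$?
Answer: $- \frac{82}{3337} \approx -0.024573$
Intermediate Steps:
$I = 6$ ($I = 7 - 1 = 6$)
$U{\left(w,g \right)} = - \frac{4}{3}$ ($U{\left(w,g \right)} = \frac{-5 - 3}{6 + 0} = - \frac{8}{6} = \left(-8\right) \frac{1}{6} = - \frac{4}{3}$)
$D = 6674$
$R{\left(y,u \right)} = -36$ ($R{\left(y,u \right)} = -9 + 3 \left(-3 - 6\right) = -9 + 3 \left(-9\right) = -9 - 27 = -36$)
$S = -164$ ($S = -36 - 128 = -164$)
$\frac{S}{D} = - \frac{164}{6674} = \left(-164\right) \frac{1}{6674} = - \frac{82}{3337}$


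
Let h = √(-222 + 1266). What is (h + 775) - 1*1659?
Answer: -884 + 6*√29 ≈ -851.69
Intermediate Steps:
h = 6*√29 (h = √1044 = 6*√29 ≈ 32.311)
(h + 775) - 1*1659 = (6*√29 + 775) - 1*1659 = (775 + 6*√29) - 1659 = -884 + 6*√29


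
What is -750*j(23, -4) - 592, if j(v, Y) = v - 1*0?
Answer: -17842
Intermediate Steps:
j(v, Y) = v (j(v, Y) = v + 0 = v)
-750*j(23, -4) - 592 = -750*23 - 592 = -17250 - 592 = -17842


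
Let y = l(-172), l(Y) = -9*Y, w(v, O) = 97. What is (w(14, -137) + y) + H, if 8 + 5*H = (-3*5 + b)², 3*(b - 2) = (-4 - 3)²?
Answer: 74053/45 ≈ 1645.6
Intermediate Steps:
b = 55/3 (b = 2 + (-4 - 3)²/3 = 2 + (⅓)*(-7)² = 2 + (⅓)*49 = 2 + 49/3 = 55/3 ≈ 18.333)
y = 1548 (y = -9*(-172) = 1548)
H = 28/45 (H = -8/5 + (-3*5 + 55/3)²/5 = -8/5 + (-15 + 55/3)²/5 = -8/5 + (10/3)²/5 = -8/5 + (⅕)*(100/9) = -8/5 + 20/9 = 28/45 ≈ 0.62222)
(w(14, -137) + y) + H = (97 + 1548) + 28/45 = 1645 + 28/45 = 74053/45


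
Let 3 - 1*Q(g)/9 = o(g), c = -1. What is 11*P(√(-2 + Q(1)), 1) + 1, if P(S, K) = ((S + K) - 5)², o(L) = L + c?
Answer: 12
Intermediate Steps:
o(L) = -1 + L (o(L) = L - 1 = -1 + L)
Q(g) = 36 - 9*g (Q(g) = 27 - 9*(-1 + g) = 27 + (9 - 9*g) = 36 - 9*g)
P(S, K) = (-5 + K + S)² (P(S, K) = ((K + S) - 5)² = (-5 + K + S)²)
11*P(√(-2 + Q(1)), 1) + 1 = 11*(-5 + 1 + √(-2 + (36 - 9*1)))² + 1 = 11*(-5 + 1 + √(-2 + (36 - 9)))² + 1 = 11*(-5 + 1 + √(-2 + 27))² + 1 = 11*(-5 + 1 + √25)² + 1 = 11*(-5 + 1 + 5)² + 1 = 11*1² + 1 = 11*1 + 1 = 11 + 1 = 12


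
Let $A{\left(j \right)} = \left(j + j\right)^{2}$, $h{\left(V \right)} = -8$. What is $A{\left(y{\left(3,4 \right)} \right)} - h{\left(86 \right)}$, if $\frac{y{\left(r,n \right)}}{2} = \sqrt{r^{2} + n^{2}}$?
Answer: $408$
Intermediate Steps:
$y{\left(r,n \right)} = 2 \sqrt{n^{2} + r^{2}}$ ($y{\left(r,n \right)} = 2 \sqrt{r^{2} + n^{2}} = 2 \sqrt{n^{2} + r^{2}}$)
$A{\left(j \right)} = 4 j^{2}$ ($A{\left(j \right)} = \left(2 j\right)^{2} = 4 j^{2}$)
$A{\left(y{\left(3,4 \right)} \right)} - h{\left(86 \right)} = 4 \left(2 \sqrt{4^{2} + 3^{2}}\right)^{2} - -8 = 4 \left(2 \sqrt{16 + 9}\right)^{2} + 8 = 4 \left(2 \sqrt{25}\right)^{2} + 8 = 4 \left(2 \cdot 5\right)^{2} + 8 = 4 \cdot 10^{2} + 8 = 4 \cdot 100 + 8 = 400 + 8 = 408$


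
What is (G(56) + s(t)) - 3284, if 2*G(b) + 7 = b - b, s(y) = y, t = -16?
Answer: -6607/2 ≈ -3303.5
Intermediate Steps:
G(b) = -7/2 (G(b) = -7/2 + (b - b)/2 = -7/2 + (½)*0 = -7/2 + 0 = -7/2)
(G(56) + s(t)) - 3284 = (-7/2 - 16) - 3284 = -39/2 - 3284 = -6607/2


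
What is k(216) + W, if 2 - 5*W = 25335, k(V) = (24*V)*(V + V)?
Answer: 11172107/5 ≈ 2.2344e+6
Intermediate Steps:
k(V) = 48*V**2 (k(V) = (24*V)*(2*V) = 48*V**2)
W = -25333/5 (W = 2/5 - 1/5*25335 = 2/5 - 5067 = -25333/5 ≈ -5066.6)
k(216) + W = 48*216**2 - 25333/5 = 48*46656 - 25333/5 = 2239488 - 25333/5 = 11172107/5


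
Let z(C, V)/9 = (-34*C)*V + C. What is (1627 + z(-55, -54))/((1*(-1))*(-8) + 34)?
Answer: -453844/21 ≈ -21612.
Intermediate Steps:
z(C, V) = 9*C - 306*C*V (z(C, V) = 9*((-34*C)*V + C) = 9*(-34*C*V + C) = 9*(C - 34*C*V) = 9*C - 306*C*V)
(1627 + z(-55, -54))/((1*(-1))*(-8) + 34) = (1627 + 9*(-55)*(1 - 34*(-54)))/((1*(-1))*(-8) + 34) = (1627 + 9*(-55)*(1 + 1836))/(-1*(-8) + 34) = (1627 + 9*(-55)*1837)/(8 + 34) = (1627 - 909315)/42 = -907688*1/42 = -453844/21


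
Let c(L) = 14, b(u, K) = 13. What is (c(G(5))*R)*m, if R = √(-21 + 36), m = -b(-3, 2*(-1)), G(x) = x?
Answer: -182*√15 ≈ -704.88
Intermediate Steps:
m = -13 (m = -1*13 = -13)
R = √15 ≈ 3.8730
(c(G(5))*R)*m = (14*√15)*(-13) = -182*√15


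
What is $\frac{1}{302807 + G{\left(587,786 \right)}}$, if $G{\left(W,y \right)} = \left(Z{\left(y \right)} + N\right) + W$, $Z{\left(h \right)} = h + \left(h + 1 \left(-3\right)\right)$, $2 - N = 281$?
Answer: $\frac{1}{304684} \approx 3.2821 \cdot 10^{-6}$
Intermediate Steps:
$N = -279$ ($N = 2 - 281 = -279$)
$Z{\left(h \right)} = -3 + 2 h$ ($Z{\left(h \right)} = h + \left(h - 3\right) = h + \left(-3 + h\right) = -3 + 2 h$)
$G{\left(W,y \right)} = -282 + W + 2 y$ ($G{\left(W,y \right)} = \left(\left(-3 + 2 y\right) - 279\right) + W = \left(-282 + 2 y\right) + W = -282 + W + 2 y$)
$\frac{1}{302807 + G{\left(587,786 \right)}} = \frac{1}{302807 + \left(-282 + 587 + 2 \cdot 786\right)} = \frac{1}{302807 + \left(-282 + 587 + 1572\right)} = \frac{1}{302807 + 1877} = \frac{1}{304684}$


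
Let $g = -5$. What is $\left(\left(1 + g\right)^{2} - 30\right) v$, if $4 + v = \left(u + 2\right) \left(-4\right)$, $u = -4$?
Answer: $-56$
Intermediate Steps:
$v = 4$ ($v = -4 + \left(-4 + 2\right) \left(-4\right) = -4 - -8 = -4 + 8 = 4$)
$\left(\left(1 + g\right)^{2} - 30\right) v = \left(\left(1 - 5\right)^{2} - 30\right) 4 = \left(\left(-4\right)^{2} - 30\right) 4 = \left(16 - 30\right) 4 = \left(-14\right) 4 = -56$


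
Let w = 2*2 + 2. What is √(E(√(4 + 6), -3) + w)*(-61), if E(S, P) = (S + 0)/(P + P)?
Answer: -61*√(216 - 6*√10)/6 ≈ -142.71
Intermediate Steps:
E(S, P) = S/(2*P) (E(S, P) = S/((2*P)) = S*(1/(2*P)) = S/(2*P))
w = 6 (w = 4 + 2 = 6)
√(E(√(4 + 6), -3) + w)*(-61) = √((½)*√(4 + 6)/(-3) + 6)*(-61) = √((½)*√10*(-⅓) + 6)*(-61) = √(-√10/6 + 6)*(-61) = √(6 - √10/6)*(-61) = -61*√(6 - √10/6)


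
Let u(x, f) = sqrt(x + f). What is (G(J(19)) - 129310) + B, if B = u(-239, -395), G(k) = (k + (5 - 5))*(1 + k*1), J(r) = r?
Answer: -128930 + I*sqrt(634) ≈ -1.2893e+5 + 25.179*I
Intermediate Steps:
G(k) = k*(1 + k) (G(k) = (k + 0)*(1 + k) = k*(1 + k))
u(x, f) = sqrt(f + x)
B = I*sqrt(634) (B = sqrt(-395 - 239) = sqrt(-634) = I*sqrt(634) ≈ 25.179*I)
(G(J(19)) - 129310) + B = (19*(1 + 19) - 129310) + I*sqrt(634) = (19*20 - 129310) + I*sqrt(634) = (380 - 129310) + I*sqrt(634) = -128930 + I*sqrt(634)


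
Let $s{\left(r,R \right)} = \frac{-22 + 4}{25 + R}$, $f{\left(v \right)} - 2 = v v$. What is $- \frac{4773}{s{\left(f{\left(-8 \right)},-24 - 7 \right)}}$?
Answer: $-1591$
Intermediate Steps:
$f{\left(v \right)} = 2 + v^{2}$ ($f{\left(v \right)} = 2 + v v = 2 + v^{2}$)
$s{\left(r,R \right)} = - \frac{18}{25 + R}$
$- \frac{4773}{s{\left(f{\left(-8 \right)},-24 - 7 \right)}} = - \frac{4773}{\left(-18\right) \frac{1}{25 - 31}} = - \frac{4773}{\left(-18\right) \frac{1}{-6}} = - \frac{4773}{\left(-18\right) \left(- \frac{1}{6}\right)} = - \frac{4773}{3} = \left(-4773\right) \frac{1}{3} = -1591$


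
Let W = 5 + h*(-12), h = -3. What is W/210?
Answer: 41/210 ≈ 0.19524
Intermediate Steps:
W = 41 (W = 5 - 3*(-12) = 5 + 36 = 41)
W/210 = 41/210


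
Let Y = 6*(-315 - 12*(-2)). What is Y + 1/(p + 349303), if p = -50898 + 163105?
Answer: -805796459/461510 ≈ -1746.0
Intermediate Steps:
Y = -1746 (Y = 6*(-315 + 24) = 6*(-291) = -1746)
p = 112207
Y + 1/(p + 349303) = -1746 + 1/(112207 + 349303) = -1746 + 1/461510 = -805796459/461510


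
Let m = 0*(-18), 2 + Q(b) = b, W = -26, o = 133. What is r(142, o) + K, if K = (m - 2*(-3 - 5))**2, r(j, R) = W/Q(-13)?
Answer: 3866/15 ≈ 257.73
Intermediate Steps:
Q(b) = -2 + b
m = 0
r(j, R) = 26/15 (r(j, R) = -26/(-2 - 13) = -26/(-15) = -26*(-1/15) = 26/15)
K = 256 (K = (0 - 2*(-3 - 5))**2 = (0 - 2*(-8))**2 = (0 + 16)**2 = 16**2 = 256)
r(142, o) + K = 26/15 + 256 = 3866/15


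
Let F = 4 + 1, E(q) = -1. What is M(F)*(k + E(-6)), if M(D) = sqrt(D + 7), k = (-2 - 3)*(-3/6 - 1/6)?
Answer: 14*sqrt(3)/3 ≈ 8.0829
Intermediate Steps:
F = 5
k = 10/3 (k = -5*(-3*1/6 - 1*1/6) = -5*(-1/2 - 1/6) = -5*(-2/3) = 10/3 ≈ 3.3333)
M(D) = sqrt(7 + D)
M(F)*(k + E(-6)) = sqrt(7 + 5)*(10/3 - 1) = sqrt(12)*(7/3) = (2*sqrt(3))*(7/3) = 14*sqrt(3)/3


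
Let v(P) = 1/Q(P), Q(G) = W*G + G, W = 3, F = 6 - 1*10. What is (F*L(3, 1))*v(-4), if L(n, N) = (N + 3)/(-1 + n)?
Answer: ½ ≈ 0.50000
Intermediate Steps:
F = -4 (F = 6 - 10 = -4)
Q(G) = 4*G (Q(G) = 3*G + G = 4*G)
v(P) = 1/(4*P)
L(n, N) = (3 + N)/(-1 + n)
(F*L(3, 1))*v(-4) = (-4*(3 + 1)/(-1 + 3))*((¼)/(-4)) = (-4*4/2)*((¼)*(-¼)) = -2*4*(-1/16) = -4*2*(-1/16) = -8*(-1/16) = ½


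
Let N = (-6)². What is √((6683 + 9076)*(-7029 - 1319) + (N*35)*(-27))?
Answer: 6*I*√3655282 ≈ 11471.0*I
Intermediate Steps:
N = 36
√((6683 + 9076)*(-7029 - 1319) + (N*35)*(-27)) = √((6683 + 9076)*(-7029 - 1319) + (36*35)*(-27)) = √(15759*(-8348) + 1260*(-27)) = √(-131556132 - 34020) = √(-131590152) = 6*I*√3655282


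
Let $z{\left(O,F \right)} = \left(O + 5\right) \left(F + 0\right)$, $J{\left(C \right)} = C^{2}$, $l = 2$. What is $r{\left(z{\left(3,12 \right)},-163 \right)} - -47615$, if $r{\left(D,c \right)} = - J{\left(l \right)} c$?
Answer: $48267$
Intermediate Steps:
$z{\left(O,F \right)} = F \left(5 + O\right)$ ($z{\left(O,F \right)} = \left(5 + O\right) F = F \left(5 + O\right)$)
$r{\left(D,c \right)} = - 4 c$ ($r{\left(D,c \right)} = - 2^{2} c = \left(-1\right) 4 c = - 4 c$)
$r{\left(z{\left(3,12 \right)},-163 \right)} - -47615 = \left(-4\right) \left(-163\right) - -47615 = 652 + 47615 = 48267$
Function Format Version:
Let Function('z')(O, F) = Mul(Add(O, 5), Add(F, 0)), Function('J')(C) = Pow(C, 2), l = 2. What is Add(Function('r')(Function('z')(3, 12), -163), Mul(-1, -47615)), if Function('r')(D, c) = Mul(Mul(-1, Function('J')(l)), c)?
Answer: 48267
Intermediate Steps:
Function('z')(O, F) = Mul(F, Add(5, O)) (Function('z')(O, F) = Mul(Add(5, O), F) = Mul(F, Add(5, O)))
Function('r')(D, c) = Mul(-4, c) (Function('r')(D, c) = Mul(Mul(-1, Pow(2, 2)), c) = Mul(Mul(-1, 4), c) = Mul(-4, c))
Add(Function('r')(Function('z')(3, 12), -163), Mul(-1, -47615)) = Add(Mul(-4, -163), Mul(-1, -47615)) = Add(652, 47615) = 48267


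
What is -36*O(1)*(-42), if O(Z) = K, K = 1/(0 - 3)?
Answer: -504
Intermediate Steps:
K = -⅓ (K = 1/(-3) = -⅓ ≈ -0.33333)
O(Z) = -⅓
-36*O(1)*(-42) = -36*(-⅓)*(-42) = 12*(-42) = -504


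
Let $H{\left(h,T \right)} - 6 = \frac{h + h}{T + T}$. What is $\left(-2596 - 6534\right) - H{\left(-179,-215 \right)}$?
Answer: $- \frac{1964419}{215} \approx -9136.8$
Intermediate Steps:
$H{\left(h,T \right)} = 6 + \frac{h}{T}$ ($H{\left(h,T \right)} = 6 + \frac{h + h}{T + T} = 6 + \frac{2 h}{2 T} = 6 + 2 h \frac{1}{2 T} = 6 + \frac{h}{T}$)
$\left(-2596 - 6534\right) - H{\left(-179,-215 \right)} = \left(-2596 - 6534\right) - \left(6 - \frac{179}{-215}\right) = \left(-2596 - 6534\right) - \left(6 - - \frac{179}{215}\right) = -9130 - \left(6 + \frac{179}{215}\right) = -9130 - \frac{1469}{215} = - \frac{1964419}{215}$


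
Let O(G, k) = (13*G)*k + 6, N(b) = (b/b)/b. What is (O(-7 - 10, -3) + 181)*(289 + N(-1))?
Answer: 244800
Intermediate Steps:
N(b) = 1/b
O(G, k) = 6 + 13*G*k (O(G, k) = 13*G*k + 6 = 6 + 13*G*k)
(O(-7 - 10, -3) + 181)*(289 + N(-1)) = ((6 + 13*(-7 - 10)*(-3)) + 181)*(289 + 1/(-1)) = ((6 + 13*(-17)*(-3)) + 181)*(289 - 1) = ((6 + 663) + 181)*288 = (669 + 181)*288 = 850*288 = 244800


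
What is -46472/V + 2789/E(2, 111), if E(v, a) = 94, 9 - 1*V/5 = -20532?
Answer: 282075877/9654270 ≈ 29.218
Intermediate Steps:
V = 102705 (V = 45 - 5*(-20532) = 45 + 102660 = 102705)
-46472/V + 2789/E(2, 111) = -46472/102705 + 2789/94 = 282075877/9654270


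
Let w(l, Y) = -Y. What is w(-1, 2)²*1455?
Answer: 5820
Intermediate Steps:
w(-1, 2)²*1455 = (-1*2)²*1455 = (-2)²*1455 = 4*1455 = 5820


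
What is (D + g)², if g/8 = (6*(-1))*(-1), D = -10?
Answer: 1444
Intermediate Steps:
g = 48 (g = 8*((6*(-1))*(-1)) = 8*(-6*(-1)) = 8*6 = 48)
(D + g)² = (-10 + 48)² = 38² = 1444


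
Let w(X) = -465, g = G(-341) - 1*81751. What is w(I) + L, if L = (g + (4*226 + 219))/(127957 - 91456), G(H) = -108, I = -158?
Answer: -5684567/12167 ≈ -467.21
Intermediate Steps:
g = -81859 (g = -108 - 1*81751 = -108 - 81751 = -81859)
L = -26912/12167 (L = (-81859 + (4*226 + 219))/(127957 - 91456) = (-81859 + (904 + 219))/36501 = (-81859 + 1123)*(1/36501) = -80736*1/36501 = -26912/12167 ≈ -2.2119)
w(I) + L = -465 - 26912/12167 = -5684567/12167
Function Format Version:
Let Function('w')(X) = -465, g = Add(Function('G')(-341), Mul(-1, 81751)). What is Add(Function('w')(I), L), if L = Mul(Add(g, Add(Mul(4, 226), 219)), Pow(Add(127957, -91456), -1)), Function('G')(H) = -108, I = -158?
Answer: Rational(-5684567, 12167) ≈ -467.21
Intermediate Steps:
g = -81859 (g = Add(-108, Mul(-1, 81751)) = Add(-108, -81751) = -81859)
L = Rational(-26912, 12167) (L = Mul(Add(-81859, Add(Mul(4, 226), 219)), Pow(Add(127957, -91456), -1)) = Mul(Add(-81859, Add(904, 219)), Pow(36501, -1)) = Mul(Add(-81859, 1123), Rational(1, 36501)) = Mul(-80736, Rational(1, 36501)) = Rational(-26912, 12167) ≈ -2.2119)
Add(Function('w')(I), L) = Add(-465, Rational(-26912, 12167)) = Rational(-5684567, 12167)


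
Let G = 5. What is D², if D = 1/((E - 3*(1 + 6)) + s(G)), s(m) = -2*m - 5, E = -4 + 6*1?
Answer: 1/1156 ≈ 0.00086505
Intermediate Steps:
E = 2 (E = -4 + 6 = 2)
s(m) = -5 - 2*m
D = -1/34 (D = 1/((2 - 3*(1 + 6)) + (-5 - 2*5)) = 1/((2 - 3*7) + (-5 - 10)) = 1/((2 - 21) - 15) = 1/(-19 - 15) = 1/(-34) = -1/34 ≈ -0.029412)
D² = (-1/34)² = 1/1156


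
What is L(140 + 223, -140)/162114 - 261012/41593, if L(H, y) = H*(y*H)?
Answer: -134934536958/1123801267 ≈ -120.07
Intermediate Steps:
L(H, y) = y*H**2 (L(H, y) = H*(H*y) = y*H**2)
L(140 + 223, -140)/162114 - 261012/41593 = -140*(140 + 223)**2/162114 - 261012/41593 = -140*363**2*(1/162114) - 261012*1/41593 = -140*131769*(1/162114) - 261012/41593 = -18447660*1/162114 - 261012/41593 = -3074610/27019 - 261012/41593 = -134934536958/1123801267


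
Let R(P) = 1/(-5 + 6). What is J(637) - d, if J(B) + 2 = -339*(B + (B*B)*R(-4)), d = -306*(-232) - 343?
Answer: -137842285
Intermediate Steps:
R(P) = 1 (R(P) = 1/1 = 1)
d = 70649 (d = 70992 - 343 = 70649)
J(B) = -2 - 339*B - 339*B² (J(B) = -2 - 339*(B + (B*B)*1) = -2 - 339*(B + B²*1) = -2 - 339*(B + B²) = -2 + (-339*B - 339*B²) = -2 - 339*B - 339*B²)
J(637) - d = (-2 - 339*637 - 339*637²) - 1*70649 = (-2 - 215943 - 339*405769) - 70649 = (-2 - 215943 - 137555691) - 70649 = -137771636 - 70649 = -137842285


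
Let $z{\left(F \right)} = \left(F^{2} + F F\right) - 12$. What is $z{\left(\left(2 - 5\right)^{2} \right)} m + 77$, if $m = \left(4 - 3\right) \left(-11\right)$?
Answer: $-1573$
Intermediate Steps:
$m = -11$ ($m = 1 \left(-11\right) = -11$)
$z{\left(F \right)} = -12 + 2 F^{2}$ ($z{\left(F \right)} = \left(F^{2} + F^{2}\right) - 12 = 2 F^{2} - 12 = -12 + 2 F^{2}$)
$z{\left(\left(2 - 5\right)^{2} \right)} m + 77 = \left(-12 + 2 \left(\left(2 - 5\right)^{2}\right)^{2}\right) \left(-11\right) + 77 = \left(-12 + 2 \left(\left(-3\right)^{2}\right)^{2}\right) \left(-11\right) + 77 = \left(-12 + 2 \cdot 9^{2}\right) \left(-11\right) + 77 = \left(-12 + 2 \cdot 81\right) \left(-11\right) + 77 = \left(-12 + 162\right) \left(-11\right) + 77 = 150 \left(-11\right) + 77 = -1650 + 77 = -1573$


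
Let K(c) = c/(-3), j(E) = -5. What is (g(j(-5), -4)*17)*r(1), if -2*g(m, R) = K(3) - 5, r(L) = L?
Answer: 51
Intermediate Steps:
K(c) = -c/3 (K(c) = c*(-1/3) = -c/3)
g(m, R) = 3 (g(m, R) = -(-1/3*3 - 5)/2 = -(-1 - 5)/2 = -1/2*(-6) = 3)
(g(j(-5), -4)*17)*r(1) = (3*17)*1 = 51*1 = 51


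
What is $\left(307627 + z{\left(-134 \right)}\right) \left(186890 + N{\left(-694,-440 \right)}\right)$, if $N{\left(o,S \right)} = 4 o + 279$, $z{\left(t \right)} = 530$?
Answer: $56821993701$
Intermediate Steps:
$N{\left(o,S \right)} = 279 + 4 o$
$\left(307627 + z{\left(-134 \right)}\right) \left(186890 + N{\left(-694,-440 \right)}\right) = \left(307627 + 530\right) \left(186890 + \left(279 + 4 \left(-694\right)\right)\right) = 308157 \left(186890 + \left(279 - 2776\right)\right) = 308157 \left(186890 - 2497\right) = 308157 \cdot 184393 = 56821993701$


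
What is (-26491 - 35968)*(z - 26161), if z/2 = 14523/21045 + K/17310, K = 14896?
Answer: 3967826006707873/2428593 ≈ 1.6338e+9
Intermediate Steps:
z = 7531726/2428593 (z = 2*(14523/21045 + 14896/17310) = 2*(14523*(1/21045) + 14896*(1/17310)) = 2*(4841/7015 + 7448/8655) = 2*(3765863/2428593) = 7531726/2428593 ≈ 3.1013)
(-26491 - 35968)*(z - 26161) = (-26491 - 35968)*(7531726/2428593 - 26161) = -62459*(-63526889747/2428593) = 3967826006707873/2428593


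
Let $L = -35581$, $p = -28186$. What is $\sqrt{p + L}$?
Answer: $11 i \sqrt{527} \approx 252.52 i$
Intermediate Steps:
$\sqrt{p + L} = \sqrt{-28186 - 35581} = \sqrt{-63767} = 11 i \sqrt{527}$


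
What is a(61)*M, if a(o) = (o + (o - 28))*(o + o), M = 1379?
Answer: 15814372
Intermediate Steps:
a(o) = 2*o*(-28 + 2*o) (a(o) = (o + (-28 + o))*(2*o) = (-28 + 2*o)*(2*o) = 2*o*(-28 + 2*o))
a(61)*M = (4*61*(-14 + 61))*1379 = (4*61*47)*1379 = 11468*1379 = 15814372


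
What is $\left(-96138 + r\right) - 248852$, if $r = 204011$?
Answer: $-140979$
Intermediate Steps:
$\left(-96138 + r\right) - 248852 = \left(-96138 + 204011\right) - 248852 = 107873 - 248852 = -140979$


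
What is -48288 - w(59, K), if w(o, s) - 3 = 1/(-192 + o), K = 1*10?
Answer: -6422702/133 ≈ -48291.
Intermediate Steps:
K = 10
w(o, s) = 3 + 1/(-192 + o)
-48288 - w(59, K) = -48288 - (-575 + 3*59)/(-192 + 59) = -48288 - (-575 + 177)/(-133) = -48288 - (-1)*(-398)/133 = -48288 - 1*398/133 = -48288 - 398/133 = -6422702/133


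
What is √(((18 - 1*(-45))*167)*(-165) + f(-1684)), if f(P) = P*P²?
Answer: I*√4777317469 ≈ 69118.0*I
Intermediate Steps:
f(P) = P³
√(((18 - 1*(-45))*167)*(-165) + f(-1684)) = √(((18 - 1*(-45))*167)*(-165) + (-1684)³) = √(((18 + 45)*167)*(-165) - 4775581504) = √((63*167)*(-165) - 4775581504) = √(10521*(-165) - 4775581504) = √(-1735965 - 4775581504) = √(-4777317469) = I*√4777317469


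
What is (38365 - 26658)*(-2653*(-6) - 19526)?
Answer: -42238856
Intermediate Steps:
(38365 - 26658)*(-2653*(-6) - 19526) = 11707*(15918 - 19526) = 11707*(-3608) = -42238856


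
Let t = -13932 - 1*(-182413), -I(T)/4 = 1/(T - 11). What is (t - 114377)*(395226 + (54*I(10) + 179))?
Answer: 21404678584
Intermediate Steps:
I(T) = -4/(-11 + T) (I(T) = -4/(T - 11) = -4/(-11 + T))
t = 168481 (t = -13932 + 182413 = 168481)
(t - 114377)*(395226 + (54*I(10) + 179)) = (168481 - 114377)*(395226 + (54*(-4/(-11 + 10)) + 179)) = 54104*(395226 + (54*(-4/(-1)) + 179)) = 54104*(395226 + (54*(-4*(-1)) + 179)) = 54104*(395226 + (54*4 + 179)) = 54104*(395226 + (216 + 179)) = 54104*(395226 + 395) = 54104*395621 = 21404678584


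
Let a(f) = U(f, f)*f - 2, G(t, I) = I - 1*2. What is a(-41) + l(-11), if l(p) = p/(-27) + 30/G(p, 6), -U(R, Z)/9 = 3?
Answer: 60097/54 ≈ 1112.9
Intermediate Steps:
U(R, Z) = -27 (U(R, Z) = -9*3 = -27)
G(t, I) = -2 + I (G(t, I) = I - 2 = -2 + I)
l(p) = 15/2 - p/27 (l(p) = p/(-27) + 30/(-2 + 6) = p*(-1/27) + 30/4 = -p/27 + 30*(1/4) = -p/27 + 15/2 = 15/2 - p/27)
a(f) = -2 - 27*f (a(f) = -27*f - 2 = -2 - 27*f)
a(-41) + l(-11) = (-2 - 27*(-41)) + (15/2 - 1/27*(-11)) = (-2 + 1107) + (15/2 + 11/27) = 1105 + 427/54 = 60097/54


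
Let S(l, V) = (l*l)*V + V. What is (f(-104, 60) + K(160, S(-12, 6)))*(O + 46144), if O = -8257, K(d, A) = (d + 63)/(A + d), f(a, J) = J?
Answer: 2349865401/1030 ≈ 2.2814e+6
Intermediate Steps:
S(l, V) = V + V*l² (S(l, V) = l²*V + V = V*l² + V = V + V*l²)
K(d, A) = (63 + d)/(A + d)
(f(-104, 60) + K(160, S(-12, 6)))*(O + 46144) = (60 + (63 + 160)/(6*(1 + (-12)²) + 160))*(-8257 + 46144) = (60 + 223/(6*(1 + 144) + 160))*37887 = (60 + 223/(6*145 + 160))*37887 = (60 + 223/(870 + 160))*37887 = (60 + 223/1030)*37887 = (62023/1030)*37887 = 2349865401/1030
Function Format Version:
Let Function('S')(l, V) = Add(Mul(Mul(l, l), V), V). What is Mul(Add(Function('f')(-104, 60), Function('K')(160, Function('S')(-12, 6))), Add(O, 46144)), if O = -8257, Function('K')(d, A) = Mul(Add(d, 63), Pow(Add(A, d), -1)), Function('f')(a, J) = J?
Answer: Rational(2349865401, 1030) ≈ 2.2814e+6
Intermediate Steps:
Function('S')(l, V) = Add(V, Mul(V, Pow(l, 2))) (Function('S')(l, V) = Add(Mul(Pow(l, 2), V), V) = Add(Mul(V, Pow(l, 2)), V) = Add(V, Mul(V, Pow(l, 2))))
Function('K')(d, A) = Mul(Pow(Add(A, d), -1), Add(63, d)) (Function('K')(d, A) = Mul(Add(63, d), Pow(Add(A, d), -1)) = Mul(Pow(Add(A, d), -1), Add(63, d)))
Mul(Add(Function('f')(-104, 60), Function('K')(160, Function('S')(-12, 6))), Add(O, 46144)) = Mul(Add(60, Mul(Pow(Add(Mul(6, Add(1, Pow(-12, 2))), 160), -1), Add(63, 160))), Add(-8257, 46144)) = Mul(Add(60, Mul(Pow(Add(Mul(6, Add(1, 144)), 160), -1), 223)), 37887) = Mul(Add(60, Mul(Pow(Add(Mul(6, 145), 160), -1), 223)), 37887) = Mul(Add(60, Mul(Pow(Add(870, 160), -1), 223)), 37887) = Mul(Add(60, Mul(Pow(1030, -1), 223)), 37887) = Mul(Add(60, Mul(Rational(1, 1030), 223)), 37887) = Mul(Add(60, Rational(223, 1030)), 37887) = Mul(Rational(62023, 1030), 37887) = Rational(2349865401, 1030)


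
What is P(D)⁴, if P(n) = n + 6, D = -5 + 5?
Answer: 1296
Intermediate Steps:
D = 0
P(n) = 6 + n
P(D)⁴ = (6 + 0)⁴ = 6⁴ = 1296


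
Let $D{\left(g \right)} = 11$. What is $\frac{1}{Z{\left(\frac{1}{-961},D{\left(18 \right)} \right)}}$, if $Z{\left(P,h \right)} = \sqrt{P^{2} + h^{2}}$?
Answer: $\frac{961 \sqrt{111746042}}{111746042} \approx 0.090909$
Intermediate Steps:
$\frac{1}{Z{\left(\frac{1}{-961},D{\left(18 \right)} \right)}} = \frac{1}{\sqrt{\left(\frac{1}{-961}\right)^{2} + 11^{2}}} = \frac{1}{\sqrt{\left(- \frac{1}{961}\right)^{2} + 121}} = \frac{1}{\sqrt{\frac{1}{923521} + 121}} = \frac{1}{\sqrt{\frac{111746042}{923521}}} = \frac{1}{\frac{1}{961} \sqrt{111746042}} = \frac{961 \sqrt{111746042}}{111746042}$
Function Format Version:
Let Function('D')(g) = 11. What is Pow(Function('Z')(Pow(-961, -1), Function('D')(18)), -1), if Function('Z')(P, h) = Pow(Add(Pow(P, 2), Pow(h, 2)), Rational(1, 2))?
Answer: Mul(Rational(961, 111746042), Pow(111746042, Rational(1, 2))) ≈ 0.090909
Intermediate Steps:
Pow(Function('Z')(Pow(-961, -1), Function('D')(18)), -1) = Pow(Pow(Add(Pow(Pow(-961, -1), 2), Pow(11, 2)), Rational(1, 2)), -1) = Pow(Pow(Add(Pow(Rational(-1, 961), 2), 121), Rational(1, 2)), -1) = Pow(Pow(Add(Rational(1, 923521), 121), Rational(1, 2)), -1) = Pow(Pow(Rational(111746042, 923521), Rational(1, 2)), -1) = Pow(Mul(Rational(1, 961), Pow(111746042, Rational(1, 2))), -1) = Mul(Rational(961, 111746042), Pow(111746042, Rational(1, 2)))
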